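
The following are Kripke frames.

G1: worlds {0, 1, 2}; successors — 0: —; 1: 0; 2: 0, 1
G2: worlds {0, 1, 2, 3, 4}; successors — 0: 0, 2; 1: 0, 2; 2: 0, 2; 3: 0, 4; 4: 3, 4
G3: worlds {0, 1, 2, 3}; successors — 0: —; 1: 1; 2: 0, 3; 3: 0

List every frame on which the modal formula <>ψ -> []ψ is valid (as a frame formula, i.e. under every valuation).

none

The schema corresponds to partial functionality: forall x forall y forall z (Rxy & Rxz -> y = z).
G1: fails — 2 sees both 0 and 1.
G2: fails — 0 sees both 0 and 2.
G3: fails — 2 sees both 0 and 3.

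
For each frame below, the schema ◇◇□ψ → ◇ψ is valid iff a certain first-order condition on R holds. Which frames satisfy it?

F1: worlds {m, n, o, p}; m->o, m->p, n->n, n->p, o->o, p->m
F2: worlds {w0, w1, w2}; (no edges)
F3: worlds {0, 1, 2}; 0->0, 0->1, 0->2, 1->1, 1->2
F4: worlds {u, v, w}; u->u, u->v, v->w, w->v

F2

This is the axiom for a generalized confluence (Geach) condition; its first-order frame correspondent is ∀x ∀y (xR²y → ∃w (yRw ∧ xRw)).
F1: fails — nR²p but no w with pRw and nRw.
F2: ✓.
F3: fails — 0R²2 but no w with 2Rw and 0Rw.
F4: fails — uR²v but no t with vRt and uRt.
Valid on: F2.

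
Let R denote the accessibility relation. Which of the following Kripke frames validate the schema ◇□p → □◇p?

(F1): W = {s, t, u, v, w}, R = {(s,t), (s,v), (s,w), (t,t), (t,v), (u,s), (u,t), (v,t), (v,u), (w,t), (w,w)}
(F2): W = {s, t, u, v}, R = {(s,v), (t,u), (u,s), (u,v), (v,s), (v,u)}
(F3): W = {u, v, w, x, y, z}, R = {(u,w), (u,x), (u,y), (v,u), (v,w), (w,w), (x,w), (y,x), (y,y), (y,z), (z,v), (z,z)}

(F1)

Frame correspondent (Sahlqvist): ∀x ∀y ∀z (Rxy ∧ Rxz → ∃w (Ryw ∧ Rzw)) — i.e. convergence.
(F1): holds.
(F2): fails — Ruv and Rus but v and s have no common successor.
(F3): fails — Ruw and Ruy but w and y have no common successor.
Valid on: (F1).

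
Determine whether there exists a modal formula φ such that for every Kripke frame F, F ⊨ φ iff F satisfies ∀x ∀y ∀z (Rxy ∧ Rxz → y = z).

Yes: it is partial functionality, defined by the CD schema ◇r → □r.

Definable; ◇r → □r defines it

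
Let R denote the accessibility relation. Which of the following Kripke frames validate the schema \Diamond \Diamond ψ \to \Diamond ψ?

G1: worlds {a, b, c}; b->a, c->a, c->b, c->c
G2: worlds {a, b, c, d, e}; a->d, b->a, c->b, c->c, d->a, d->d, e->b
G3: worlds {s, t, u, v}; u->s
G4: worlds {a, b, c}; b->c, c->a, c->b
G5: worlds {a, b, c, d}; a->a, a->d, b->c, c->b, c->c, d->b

Frame correspondent (Sahlqvist): \forall x \forall y \forall z (Rxy \wedge Ryz \to Rxz) — i.e. transitivity.
G1: satisfies the condition.
G2: fails — Reb and Rba but not Rea.
G3: satisfies the condition.
G4: fails — Rbc and Rca but not Rba.
G5: fails — Rbc and Rcb but not Rbb.
Valid on: G1, G3.

G1, G3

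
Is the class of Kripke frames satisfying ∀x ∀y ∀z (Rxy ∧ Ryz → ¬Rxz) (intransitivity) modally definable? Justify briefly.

No

Modal frame validity is preserved under surjective bounded morphisms.
The 5-cycle (worlds w0,w1,w2,w3,w4 with w0→w1→w2→w3→w4→w0) is intransitive. Mapping every world to a single reflexive point • is a surjective bounded morphism; the reflexive point is not intransitive (R••∧R•• but R••).
So no modal formula (or set of formulas) defines exactly the intransitive frames.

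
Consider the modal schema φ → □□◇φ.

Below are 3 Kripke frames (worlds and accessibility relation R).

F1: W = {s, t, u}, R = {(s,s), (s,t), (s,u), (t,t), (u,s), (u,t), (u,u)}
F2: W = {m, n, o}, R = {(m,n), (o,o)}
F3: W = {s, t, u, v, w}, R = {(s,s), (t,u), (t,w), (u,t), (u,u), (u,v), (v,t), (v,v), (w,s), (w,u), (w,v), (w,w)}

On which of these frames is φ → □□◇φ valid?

F2

This is the axiom for a generalized confluence (Geach) condition; its first-order frame correspondent is ∀x ∀z (xR²z → ∃w (x = w ∧ zRw)).
F1: fails — sR²t but no w with s=w and tRw.
F2: satisfies the condition.
F3: fails — tR²s but no w* with t=w* and sRw*.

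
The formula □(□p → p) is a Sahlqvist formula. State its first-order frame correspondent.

shift-reflexivity: ∀x ∀y (Rxy → Ryy)

This schema is the T□ axiom.
It corresponds to shift-reflexivity: ∀x ∀y (Rxy → Ryy).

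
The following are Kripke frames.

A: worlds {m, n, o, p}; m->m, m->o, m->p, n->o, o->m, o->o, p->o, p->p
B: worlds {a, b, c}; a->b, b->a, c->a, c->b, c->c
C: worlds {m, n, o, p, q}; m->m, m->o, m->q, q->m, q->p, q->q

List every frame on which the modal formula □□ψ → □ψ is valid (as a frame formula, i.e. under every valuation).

The schema corresponds to density: ∀x ∀y (Rxy → ∃z (Rxz ∧ Rzy)).
A: satisfies the condition.
B: fails — Rab but no z with Raz and Rzb.
C: satisfies the condition.

A, C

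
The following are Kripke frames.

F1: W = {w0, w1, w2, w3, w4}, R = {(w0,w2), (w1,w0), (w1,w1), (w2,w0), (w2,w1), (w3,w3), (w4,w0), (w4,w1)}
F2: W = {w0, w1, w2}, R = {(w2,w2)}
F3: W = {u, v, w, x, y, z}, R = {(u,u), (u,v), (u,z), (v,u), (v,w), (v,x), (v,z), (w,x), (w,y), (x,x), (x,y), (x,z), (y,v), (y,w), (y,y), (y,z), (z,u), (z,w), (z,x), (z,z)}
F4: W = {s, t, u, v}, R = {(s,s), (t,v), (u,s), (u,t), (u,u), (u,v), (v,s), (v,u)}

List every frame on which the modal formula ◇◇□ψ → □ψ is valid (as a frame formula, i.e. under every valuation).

This is the axiom for a generalized confluence (Geach) condition; its first-order frame correspondent is ∀x ∀y ∀z ((xR²y ∧ xRz) → ∃w (yRw ∧ z = w)).
F1: fails — w0R²w1, w0Rw2 but no w with w1Rw and w2=w.
F2: ✓.
F3: fails — uR²v, uRv but no t with vRt and v=t.
F4: fails — tR²s, tRv but no w with sRw and v=w.

F2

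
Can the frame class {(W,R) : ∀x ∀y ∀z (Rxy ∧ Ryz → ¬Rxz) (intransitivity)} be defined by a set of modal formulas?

Modal frame validity is preserved under surjective bounded morphisms.
The 7-cycle (worlds s,t,u,v,w,x,y with s→t→u→v→w→x→y→s) is intransitive. Mapping every world to a single reflexive point • is a surjective bounded morphism; the reflexive point is not intransitive (R••∧R•• but R••).
So the class is not modally definable.

Not definable by any modal formula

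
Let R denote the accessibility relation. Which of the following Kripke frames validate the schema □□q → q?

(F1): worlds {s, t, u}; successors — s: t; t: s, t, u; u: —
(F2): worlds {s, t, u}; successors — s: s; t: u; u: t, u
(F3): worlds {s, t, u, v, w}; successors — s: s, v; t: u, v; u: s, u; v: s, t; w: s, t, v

(F2)

The schema corresponds to a generalized confluence (Geach) condition: ∀x ∃w (xR²w ∧ x = w).
(F1): fails — at u but no w with uR²w and u=w.
(F2): ✓.
(F3): fails — at w but no w* with wR²w* and w=w*.
Valid on: (F2).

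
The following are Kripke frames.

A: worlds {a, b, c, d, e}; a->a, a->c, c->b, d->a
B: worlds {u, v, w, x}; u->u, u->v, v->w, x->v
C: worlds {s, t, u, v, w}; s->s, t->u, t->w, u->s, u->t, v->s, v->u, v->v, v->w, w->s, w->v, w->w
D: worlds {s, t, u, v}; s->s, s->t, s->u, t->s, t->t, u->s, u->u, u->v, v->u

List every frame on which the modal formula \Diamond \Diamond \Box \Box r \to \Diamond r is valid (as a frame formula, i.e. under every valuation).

The schema corresponds to a generalized confluence (Geach) condition: \forall x \forall y (x R^2 y \to \exists w (y R^2 w \wedge xRw)).
A: fails — aR²b but no w with bR²w and aRw.
B: fails — uR²v but no t with vR²t and uRt.
C: fails — tR²s but no w* with sR²w* and tRw*.
D: satisfies the condition.

D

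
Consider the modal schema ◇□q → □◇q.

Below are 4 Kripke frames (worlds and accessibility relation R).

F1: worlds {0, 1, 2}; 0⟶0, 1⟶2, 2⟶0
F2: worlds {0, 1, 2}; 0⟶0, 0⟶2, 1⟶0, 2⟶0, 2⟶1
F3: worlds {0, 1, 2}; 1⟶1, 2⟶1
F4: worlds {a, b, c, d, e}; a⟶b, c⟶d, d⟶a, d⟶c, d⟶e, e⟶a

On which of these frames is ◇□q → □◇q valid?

This is the axiom for convergence; its first-order frame correspondent is ∀x ∀y ∀z (Rxy ∧ Rxz → ∃w (Ryw ∧ Rzw)).
F1: condition met.
F2: condition met.
F3: condition met.
F4: fails — Rab and Rab but b and b have no common successor.
Valid on: F1, F2, F3.

F1, F2, F3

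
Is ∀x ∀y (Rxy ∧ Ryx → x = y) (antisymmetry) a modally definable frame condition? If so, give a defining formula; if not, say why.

Any modally definable frame class is closed under surjective bounded morphisms.
The 6-cycle (worlds a,b,c,d,e,f with a→b→c→d→e→f→a) is antisymmetric. Sending even-indexed worlds to s and odd-indexed worlds to t is a surjective bounded morphism onto the two-world frame with s↔t, which is not antisymmetric.
So the class is not modally definable.

No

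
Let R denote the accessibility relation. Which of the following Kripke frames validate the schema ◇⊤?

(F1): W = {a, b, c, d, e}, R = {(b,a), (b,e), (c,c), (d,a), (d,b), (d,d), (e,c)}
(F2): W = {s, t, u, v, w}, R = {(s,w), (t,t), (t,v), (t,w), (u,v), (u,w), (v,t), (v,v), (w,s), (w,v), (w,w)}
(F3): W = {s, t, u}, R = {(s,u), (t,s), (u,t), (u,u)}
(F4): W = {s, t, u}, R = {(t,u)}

Frame correspondent (Sahlqvist): ∀x ∃y Rxy — i.e. seriality.
(F1): fails — world a has no successor.
(F2): holds.
(F3): holds.
(F4): fails — world s has no successor.

(F2), (F3)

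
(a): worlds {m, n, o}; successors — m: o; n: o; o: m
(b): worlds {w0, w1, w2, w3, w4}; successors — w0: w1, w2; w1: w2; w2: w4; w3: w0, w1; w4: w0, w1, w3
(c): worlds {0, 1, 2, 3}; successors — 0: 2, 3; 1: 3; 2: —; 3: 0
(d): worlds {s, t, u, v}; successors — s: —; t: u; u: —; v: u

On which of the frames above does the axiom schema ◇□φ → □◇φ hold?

The schema corresponds to convergence: ∀x ∀y ∀z (Rxy ∧ Rxz → ∃w (Ryw ∧ Rzw)).
(a): ✓.
(b): fails — Rw0w1 and Rw0w2 but w1 and w2 have no common successor.
(c): fails — R03 and R02 but 3 and 2 have no common successor.
(d): fails — Rtu and Rtu but u and u have no common successor.

(a)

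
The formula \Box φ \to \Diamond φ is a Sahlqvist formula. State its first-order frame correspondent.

Seriality

Suppose □φ→◇φ is valid. At any x set V(φ)=W. Then □φ at x, so ◇φ at x, so x has a successor.
Conversely, any frame satisfying \forall x \exists y Rxy validates the schema.
Frame condition: \forall x \exists y Rxy.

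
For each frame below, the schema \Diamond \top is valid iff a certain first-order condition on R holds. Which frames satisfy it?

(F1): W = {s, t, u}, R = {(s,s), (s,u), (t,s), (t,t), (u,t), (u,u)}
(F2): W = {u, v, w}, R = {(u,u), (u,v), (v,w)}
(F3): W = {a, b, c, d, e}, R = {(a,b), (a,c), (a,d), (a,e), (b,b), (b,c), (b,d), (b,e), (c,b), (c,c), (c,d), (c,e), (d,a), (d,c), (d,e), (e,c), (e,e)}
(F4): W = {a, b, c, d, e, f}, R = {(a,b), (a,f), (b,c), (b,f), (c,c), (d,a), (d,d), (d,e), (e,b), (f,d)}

This is the axiom for seriality; its first-order frame correspondent is \forall x \exists y Rxy.
(F1): satisfies the condition.
(F2): fails — world w has no successor.
(F3): satisfies the condition.
(F4): satisfies the condition.

(F1), (F3), (F4)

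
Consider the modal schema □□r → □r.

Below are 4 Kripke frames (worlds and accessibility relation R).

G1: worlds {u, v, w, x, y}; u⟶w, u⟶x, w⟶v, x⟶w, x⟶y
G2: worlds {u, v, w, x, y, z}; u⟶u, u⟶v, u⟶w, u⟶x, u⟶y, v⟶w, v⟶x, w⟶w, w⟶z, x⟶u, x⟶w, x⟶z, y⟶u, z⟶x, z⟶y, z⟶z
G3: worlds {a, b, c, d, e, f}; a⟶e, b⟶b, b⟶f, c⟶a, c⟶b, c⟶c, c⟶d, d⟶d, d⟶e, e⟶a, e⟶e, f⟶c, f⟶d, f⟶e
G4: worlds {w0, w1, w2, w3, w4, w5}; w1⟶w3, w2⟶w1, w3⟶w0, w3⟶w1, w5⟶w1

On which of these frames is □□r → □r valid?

G3

Frame correspondent (Sahlqvist): ∀x ∀y (Rxy → ∃z (Rxz ∧ Rzy)) — i.e. density.
G1: fails — Rxw but no z with Rxz and Rzw.
G2: fails — Rvx but no t with Rvt and Rtx.
G3: ✓.
G4: fails — Rw3w1 but no z with Rw3z and Rzw1.
Valid on: G3.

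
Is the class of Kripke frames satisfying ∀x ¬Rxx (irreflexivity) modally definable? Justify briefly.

No

If a class were modally definable it would be closed under surjective bounded morphisms (Goldblatt–Thomason).
The 5-cycle (worlds a,b,c,d,e with a→b→c→d→e→a) is irreflexive, and the map sending every world to a single reflexive point • is a surjective bounded morphism (forth: every edge maps to (•,•); back: every world has a successor). So any modal formula valid on the 5-cycle is also valid on the reflexive point, which is not irreflexive.
So no modal formula (or set of formulas) defines exactly the irreflexive frames.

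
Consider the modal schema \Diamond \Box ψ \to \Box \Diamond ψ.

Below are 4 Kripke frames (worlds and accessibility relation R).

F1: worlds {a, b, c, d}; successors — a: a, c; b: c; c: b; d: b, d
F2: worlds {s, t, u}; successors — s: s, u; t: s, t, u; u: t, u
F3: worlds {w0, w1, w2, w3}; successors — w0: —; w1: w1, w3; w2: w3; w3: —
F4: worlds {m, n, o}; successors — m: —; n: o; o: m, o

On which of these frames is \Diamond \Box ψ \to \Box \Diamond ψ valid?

Frame correspondent (Sahlqvist): \forall x \forall y \forall z (Rxy \wedge Rxz \to \exists w (Ryw \wedge Rzw)) — i.e. convergence.
F1: fails — Raa and Rac but a and c have no common successor.
F2: satisfies the condition.
F3: fails — Rw1w1 and Rw1w3 but w1 and w3 have no common successor.
F4: fails — Rom and Rom but m and m have no common successor.

F2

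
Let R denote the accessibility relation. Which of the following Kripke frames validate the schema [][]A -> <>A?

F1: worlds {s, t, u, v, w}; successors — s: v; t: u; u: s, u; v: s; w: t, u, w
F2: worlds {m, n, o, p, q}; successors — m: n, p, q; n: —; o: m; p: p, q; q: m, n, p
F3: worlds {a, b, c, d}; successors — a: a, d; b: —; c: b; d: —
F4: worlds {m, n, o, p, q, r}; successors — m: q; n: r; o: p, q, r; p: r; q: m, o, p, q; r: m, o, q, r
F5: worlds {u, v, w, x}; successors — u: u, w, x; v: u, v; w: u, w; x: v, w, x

The schema corresponds to a generalized confluence (Geach) condition: forall x exists w (x R^2 w & xRw).
F1: fails — at s but no w* with sR²w* and sRw*.
F2: fails — at n but no w with nR²w and nRw.
F3: fails — at b but no w with bR²w and bRw.
F4: satisfies the condition.
F5: satisfies the condition.

F4, F5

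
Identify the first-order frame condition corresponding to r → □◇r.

symmetry

Suppose r→□◇r is valid. Take Rxy and set V(r)={x}. Then r at x, so □◇r at x, so ◇r at y, so some z with Ryz has r; z=x, i.e. Ryx.
Conversely, any frame satisfying ∀x ∀y (Rxy → Ryx) validates the schema.
Frame condition: ∀x ∀y (Rxy → Ryx).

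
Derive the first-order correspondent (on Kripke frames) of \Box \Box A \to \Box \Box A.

This is a Sahlqvist (Geach-type) schema ◇^0□^2A → □^2◇^0A.
Minimal-valuation argument: fix x; take any y with xR^0y and any z with xR^2z. Set V(A) to the set of worlds R-reachable from y in exactly 2 steps. Then □^2A holds at y, so the antecedent holds at x; validity forces ◇^0A at z, giving a w with zR^0w and yR^2w.
First-order correspondent: \forall x \forall z (x R^2 z \to \exists w (x R^2 w \wedge z = w)).

\forall x \forall z (x R^2 z \to \exists w (x R^2 w \wedge z = w))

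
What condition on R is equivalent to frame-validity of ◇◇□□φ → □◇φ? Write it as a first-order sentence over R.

∀x ∀y ∀z ((xR²y ∧ xRz) → ∃w (yR²w ∧ zRw))

This is a Sahlqvist (Geach-type) schema ◇^2□^2φ → □^1◇^1φ.
First-order correspondent: ∀x ∀y ∀z ((xR²y ∧ xRz) → ∃w (yR²w ∧ zRw)).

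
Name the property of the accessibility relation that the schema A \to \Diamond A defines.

Equivalently (dual form): □A → A.
Suppose □A→A is valid. At any x set V(A)={w : Rxw}. Then □A holds at x, so A holds at x, i.e. Rxx.
Conversely, on a frame with reflexivity the schema holds at every world under every valuation.
Frame condition: \forall x Rxx.

reflexivity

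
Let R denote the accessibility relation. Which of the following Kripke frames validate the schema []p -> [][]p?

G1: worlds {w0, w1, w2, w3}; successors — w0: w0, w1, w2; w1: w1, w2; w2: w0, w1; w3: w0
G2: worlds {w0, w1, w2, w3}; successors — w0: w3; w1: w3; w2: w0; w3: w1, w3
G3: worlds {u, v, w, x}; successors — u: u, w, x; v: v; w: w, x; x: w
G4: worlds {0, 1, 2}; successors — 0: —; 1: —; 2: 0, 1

G4

Frame correspondent (Sahlqvist): forall x forall y forall z (Rxy & Ryz -> Rxz) — i.e. transitivity.
G1: fails — Rw1w2 and Rw2w0 but not Rw1w0.
G2: fails — Rw1w3 and Rw3w1 but not Rw1w1.
G3: fails — Rxw and Rwx but not Rxx.
G4: ✓.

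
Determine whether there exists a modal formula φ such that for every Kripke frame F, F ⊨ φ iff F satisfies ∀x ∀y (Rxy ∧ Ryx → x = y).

No

If a class were modally definable it would be closed under surjective bounded morphisms (Goldblatt–Thomason).
The 6-cycle (worlds a,b,c,d,e,f with a→b→c→d→e→f→a) is antisymmetric. Sending even-indexed worlds to a and odd-indexed worlds to b is a surjective bounded morphism onto the two-world frame with a↔b, which is not antisymmetric.
So no modal formula (or set of formulas) defines exactly the antisymmetric frames.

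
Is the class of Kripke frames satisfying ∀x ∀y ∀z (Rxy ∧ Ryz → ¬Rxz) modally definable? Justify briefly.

Modal frame validity is preserved under surjective bounded morphisms.
The 7-cycle (worlds 0,1,2,3,4,5,6 with 0→1→2→3→4→5→6→0) is intransitive. Mapping every world to a single reflexive point • is a surjective bounded morphism; the reflexive point is not intransitive (R••∧R•• but R••).
So the class is not modally definable.

No — not modally definable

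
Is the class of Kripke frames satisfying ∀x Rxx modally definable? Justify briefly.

Yes — defined by □q → q

Yes: it is reflexivity, defined by the T schema □q → q.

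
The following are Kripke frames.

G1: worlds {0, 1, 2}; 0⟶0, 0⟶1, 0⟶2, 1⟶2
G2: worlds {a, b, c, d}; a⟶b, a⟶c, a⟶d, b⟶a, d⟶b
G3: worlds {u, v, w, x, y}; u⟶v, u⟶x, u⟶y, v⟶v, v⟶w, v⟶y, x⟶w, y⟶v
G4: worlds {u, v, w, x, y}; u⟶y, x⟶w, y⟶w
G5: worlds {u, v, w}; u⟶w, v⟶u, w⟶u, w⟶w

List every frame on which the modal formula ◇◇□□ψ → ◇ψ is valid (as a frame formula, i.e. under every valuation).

The schema corresponds to a generalized confluence (Geach) condition: ∀x ∀y (xR²y → ∃w (yR²w ∧ xRw)).
G1: fails — 0R²1 but no w with 1R²w and 0Rw.
G2: fails — bR²b but no w with bR²w and bRw.
G3: fails — uR²w but no t with wR²t and uRt.
G4: fails — uR²w but no t with wR²t and uRt.
G5: ✓.
Valid on: G5.

G5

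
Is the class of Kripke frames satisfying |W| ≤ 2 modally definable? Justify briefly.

Modal frame validity is preserved under disjoint unions.
Any modal formula valid on each of 3 disjoint one-world frames is valid on their disjoint union (validity is preserved under disjoint unions). Each one-world frame has |W|=1≤2, but the union has |W|=3.
Hence having at most 2 worlds is not modally definable.

Not definable by any modal formula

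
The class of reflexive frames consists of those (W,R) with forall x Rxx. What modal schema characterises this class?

□r → r

This is reflexivity; the standard corresponding axiom is T: □r → r.
Suppose □r→r is valid. At any x set V(r)={w : Rxw}. Then □r holds at x, so r holds at x, i.e. Rxx.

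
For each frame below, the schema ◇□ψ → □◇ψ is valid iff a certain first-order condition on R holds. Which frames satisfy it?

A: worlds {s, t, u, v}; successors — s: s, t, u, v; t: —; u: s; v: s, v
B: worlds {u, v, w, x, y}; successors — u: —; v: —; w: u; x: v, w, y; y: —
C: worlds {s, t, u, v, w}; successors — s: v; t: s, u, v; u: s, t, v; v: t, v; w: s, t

C

This is the axiom for convergence; its first-order frame correspondent is ∀x ∀y ∀z (Rxy ∧ Rxz → ∃w (Ryw ∧ Rzw)).
A: fails — Rsv and Rst but v and t have no common successor.
B: fails — Rwu and Rwu but u and u have no common successor.
C: condition met.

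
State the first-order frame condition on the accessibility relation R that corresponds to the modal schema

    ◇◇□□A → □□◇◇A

∀x ∀y ∀z ((xR²y ∧ xR²z) → ∃w (yR²w ∧ zR²w))

This is a Sahlqvist (Geach-type) schema ◇^2□^2A → □^2◇^2A.
First-order correspondent: ∀x ∀y ∀z ((xR²y ∧ xR²z) → ∃w (yR²w ∧ zR²w)).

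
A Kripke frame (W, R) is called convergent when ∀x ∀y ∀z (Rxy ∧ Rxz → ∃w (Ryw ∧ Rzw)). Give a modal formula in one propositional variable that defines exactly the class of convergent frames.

◇□q → □◇q

A defining formula is ◇□q → □◇q (the .2 axiom).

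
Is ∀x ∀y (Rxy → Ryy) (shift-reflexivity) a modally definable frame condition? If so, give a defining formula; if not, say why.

Yes — defined by □(□q → q)

The condition is shift-reflexivity. A defining modal formula is □(□q → q).
Suppose □(□q→q) is valid. Take Rxy and set V(q)={w : Ryw}. Then at y, □q holds; since □(□q→q) at x, □q→q at y, so q at y, i.e. Ryy.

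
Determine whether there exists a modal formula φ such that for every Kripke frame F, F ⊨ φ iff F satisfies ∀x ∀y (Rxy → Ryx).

This is a Sahlqvist condition; the B axiom r → □◇r defines it.
Suppose r→□◇r is valid. Take Rxy and set V(r)={x}. Then r at x, so □◇r at x, so ◇r at y, so some z with Ryz has r; z=x, i.e. Ryx.

Yes, by r → □◇r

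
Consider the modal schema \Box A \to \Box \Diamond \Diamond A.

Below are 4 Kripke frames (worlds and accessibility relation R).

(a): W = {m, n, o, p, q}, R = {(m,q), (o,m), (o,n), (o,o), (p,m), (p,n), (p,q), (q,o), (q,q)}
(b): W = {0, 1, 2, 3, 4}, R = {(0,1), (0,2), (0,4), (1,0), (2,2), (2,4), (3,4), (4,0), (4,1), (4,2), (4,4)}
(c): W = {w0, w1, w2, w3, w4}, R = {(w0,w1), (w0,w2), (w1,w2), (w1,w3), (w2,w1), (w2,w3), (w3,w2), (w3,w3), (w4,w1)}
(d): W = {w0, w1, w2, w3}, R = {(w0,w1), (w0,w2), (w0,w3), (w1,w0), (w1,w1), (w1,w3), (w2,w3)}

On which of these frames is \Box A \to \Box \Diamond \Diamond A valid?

(b), (c)

This is the axiom for a generalized confluence (Geach) condition; its first-order frame correspondent is \forall x \forall z (xRz \to \exists w (xRw \wedge z R^2 w)).
(a): fails — oRn but no w with oRw and nR²w.
(b): ✓.
(c): ✓.
(d): fails — w0Rw2 but no w with w0Rw and w2R²w.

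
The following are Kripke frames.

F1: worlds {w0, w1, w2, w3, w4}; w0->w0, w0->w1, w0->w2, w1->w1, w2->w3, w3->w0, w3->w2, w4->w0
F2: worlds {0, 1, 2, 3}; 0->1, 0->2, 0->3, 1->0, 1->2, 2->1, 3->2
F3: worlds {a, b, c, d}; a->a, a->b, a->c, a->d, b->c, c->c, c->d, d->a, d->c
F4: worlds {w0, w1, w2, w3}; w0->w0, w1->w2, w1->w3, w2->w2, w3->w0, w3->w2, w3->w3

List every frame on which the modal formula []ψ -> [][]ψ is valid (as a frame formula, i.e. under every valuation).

Frame correspondent (Sahlqvist): forall x forall y forall z (Rxy & Ryz -> Rxz) — i.e. transitivity.
F1: fails — Rw3w2 and Rw2w3 but not Rw3w3.
F2: fails — R10 and R01 but not R11.
F3: fails — Rbc and Rcd but not Rbd.
F4: fails — Rw1w3 and Rw3w0 but not Rw1w0.
Valid on no frame.

none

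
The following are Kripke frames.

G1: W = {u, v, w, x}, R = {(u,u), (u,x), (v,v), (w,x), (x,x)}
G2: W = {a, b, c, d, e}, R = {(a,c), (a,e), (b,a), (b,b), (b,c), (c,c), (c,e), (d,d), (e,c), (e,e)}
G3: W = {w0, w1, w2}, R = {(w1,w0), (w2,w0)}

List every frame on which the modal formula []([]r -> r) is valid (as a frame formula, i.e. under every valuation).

This is the axiom for shift-reflexivity; its first-order frame correspondent is forall x forall y (Rxy -> Ryy).
G1: satisfies the condition.
G2: fails — Rba but not Raa.
G3: fails — Rw1w0 but not Rw0w0.
Valid on: G1.

G1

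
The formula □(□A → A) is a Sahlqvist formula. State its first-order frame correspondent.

Suppose □(□A→A) is valid. Take Rxy and set V(A)={w : Ryw}. Then at y, □A holds; since □(□A→A) at x, □A→A at y, so A at y, i.e. Ryy.
Conversely, on a frame with shift-reflexivity the schema holds at every world under every valuation.
Frame condition: ∀x ∀y (Rxy → Ryy).

Shift-reflexivity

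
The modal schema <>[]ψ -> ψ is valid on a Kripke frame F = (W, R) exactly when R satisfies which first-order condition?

This schema is equivalent to the B axiom ψ → □◇ψ.
Its frame correspondent is symmetry — forall x forall y (Rxy -> Ryx).

symmetry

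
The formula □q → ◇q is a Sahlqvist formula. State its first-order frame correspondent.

seriality: ∀x ∃y Rxy

This is the D axiom.
It corresponds to seriality: ∀x ∃y Rxy.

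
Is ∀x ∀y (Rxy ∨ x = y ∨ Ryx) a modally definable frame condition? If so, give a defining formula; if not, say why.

Not modally definable

If a class were modally definable it would be closed under disjoint unions (Goldblatt–Thomason).
Take 3 disjoint single-world reflexive frames: each is trivially connected, but their disjoint union has 3 worlds with no edge between distinct components, so it is not connected.
So the class is not modally definable.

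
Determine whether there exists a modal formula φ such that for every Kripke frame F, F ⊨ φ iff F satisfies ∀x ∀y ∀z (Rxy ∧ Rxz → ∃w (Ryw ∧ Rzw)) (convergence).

Yes: it is convergence, defined by the .2 schema ◇□r → □◇r.
Suppose ◇□r→□◇r is valid. Take Rxy, Rxz and set V(r)={w : Ryw}. Then □r at y so ◇□r at x, so □◇r at x, so ◇r at z, giving w with Rzw and Ryw.

Yes — defined by ◇□r → □◇r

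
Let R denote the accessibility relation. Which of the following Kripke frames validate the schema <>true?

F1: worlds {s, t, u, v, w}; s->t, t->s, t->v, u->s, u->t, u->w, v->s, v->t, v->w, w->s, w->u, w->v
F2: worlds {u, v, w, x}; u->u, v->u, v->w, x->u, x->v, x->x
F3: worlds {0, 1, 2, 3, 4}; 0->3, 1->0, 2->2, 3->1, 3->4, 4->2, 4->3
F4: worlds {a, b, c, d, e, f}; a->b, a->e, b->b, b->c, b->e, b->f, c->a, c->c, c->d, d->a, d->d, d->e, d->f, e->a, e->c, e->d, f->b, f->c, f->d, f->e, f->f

This is the axiom for seriality; its first-order frame correspondent is forall x exists y Rxy.
F1: condition met.
F2: fails — world w has no successor.
F3: condition met.
F4: condition met.
Valid on: F1, F3, F4.

F1, F3, F4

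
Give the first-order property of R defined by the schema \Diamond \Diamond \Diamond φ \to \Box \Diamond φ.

\forall x \forall y \forall z ((x R^3 y \wedge xRz) \to \exists w (y = w \wedge zRw))

This is a Sahlqvist (Geach-type) schema ◇^3□^0φ → □^1◇^1φ.
Minimal-valuation argument: fix x; take any y with xR^3y and any z with xR^1z. Set V(φ) to the set of worlds R-reachable from y in exactly 0 steps. Then □^0φ holds at y, so the antecedent holds at x; validity forces ◇^1φ at z, giving a w with zR^1w and yR^0w.
First-order correspondent: \forall x \forall y \forall z ((x R^3 y \wedge xRz) \to \exists w (y = w \wedge zRw)).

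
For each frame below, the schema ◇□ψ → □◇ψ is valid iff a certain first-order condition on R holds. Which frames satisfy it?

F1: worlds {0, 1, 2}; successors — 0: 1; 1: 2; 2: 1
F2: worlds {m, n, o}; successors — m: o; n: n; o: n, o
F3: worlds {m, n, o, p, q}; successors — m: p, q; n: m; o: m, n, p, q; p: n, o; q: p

Frame correspondent (Sahlqvist): ∀x ∀y ∀z (Rxy ∧ Rxz → ∃w (Ryw ∧ Rzw)) — i.e. convergence.
F1: satisfies the condition.
F2: satisfies the condition.
F3: fails — Rmq and Rmp but q and p have no common successor.
Valid on: F1, F2.

F1, F2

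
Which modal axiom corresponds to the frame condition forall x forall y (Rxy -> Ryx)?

A defining formula is ψ → □◇ψ (the B axiom).
Suppose ψ→□◇ψ is valid. Take Rxy and set V(ψ)={x}. Then ψ at x, so □◇ψ at x, so ◇ψ at y, so some z with Ryz has ψ; z=x, i.e. Ryx.

ψ → □◇ψ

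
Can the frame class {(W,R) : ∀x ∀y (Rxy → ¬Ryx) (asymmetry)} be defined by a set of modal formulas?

Modal frame validity is preserved under surjective bounded morphisms.
The 5-cycle (worlds w0,w1,w2,w3,w4 with w0→w1→w2→w3→w4→w0) is asymmetric. Mapping every world to a single reflexive point • is a surjective bounded morphism, and the reflexive point is not asymmetric (R•• but asymmetry requires ¬R••).
Hence asymmetry is not modally definable.

Not definable by any modal formula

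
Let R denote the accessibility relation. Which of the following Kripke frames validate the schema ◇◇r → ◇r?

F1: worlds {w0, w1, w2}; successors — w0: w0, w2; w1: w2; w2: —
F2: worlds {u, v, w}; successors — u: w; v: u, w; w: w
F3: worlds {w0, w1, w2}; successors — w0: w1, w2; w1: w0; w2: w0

Frame correspondent (Sahlqvist): ∀x ∀y ∀z (Rxy ∧ Ryz → Rxz) — i.e. transitivity.
F1: ✓.
F2: ✓.
F3: fails — Rw0w1 and Rw1w0 but not Rw0w0.

F1, F2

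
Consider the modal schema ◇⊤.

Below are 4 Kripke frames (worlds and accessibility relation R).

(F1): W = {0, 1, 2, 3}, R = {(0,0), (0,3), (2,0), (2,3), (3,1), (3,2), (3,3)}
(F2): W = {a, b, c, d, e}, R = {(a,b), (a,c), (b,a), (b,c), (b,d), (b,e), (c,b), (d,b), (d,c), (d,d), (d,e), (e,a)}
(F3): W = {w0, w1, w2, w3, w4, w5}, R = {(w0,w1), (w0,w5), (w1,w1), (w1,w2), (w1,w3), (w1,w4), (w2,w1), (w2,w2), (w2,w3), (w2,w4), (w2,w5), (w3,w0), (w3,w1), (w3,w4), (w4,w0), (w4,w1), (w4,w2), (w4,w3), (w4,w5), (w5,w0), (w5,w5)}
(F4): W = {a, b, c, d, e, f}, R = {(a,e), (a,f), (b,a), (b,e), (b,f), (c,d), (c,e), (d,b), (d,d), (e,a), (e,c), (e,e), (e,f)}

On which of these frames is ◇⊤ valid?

(F2), (F3)

The schema corresponds to seriality: ∀x ∃y Rxy.
(F1): fails — world 1 has no successor.
(F2): condition met.
(F3): condition met.
(F4): fails — world f has no successor.
Valid on: (F2), (F3).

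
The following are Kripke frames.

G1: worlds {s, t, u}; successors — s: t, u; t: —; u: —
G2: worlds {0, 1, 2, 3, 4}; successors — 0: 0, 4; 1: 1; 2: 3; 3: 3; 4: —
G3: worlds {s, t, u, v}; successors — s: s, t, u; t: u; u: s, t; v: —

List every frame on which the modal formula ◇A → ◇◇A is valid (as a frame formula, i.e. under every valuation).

The schema corresponds to a generalized confluence (Geach) condition: ∀x ∀y (xRy → ∃w (y = w ∧ xR²w)).
G1: fails — sRt but no w with t=w and sR²w.
G2: satisfies the condition.
G3: fails — tRu but no w with u=w and tR²w.

G2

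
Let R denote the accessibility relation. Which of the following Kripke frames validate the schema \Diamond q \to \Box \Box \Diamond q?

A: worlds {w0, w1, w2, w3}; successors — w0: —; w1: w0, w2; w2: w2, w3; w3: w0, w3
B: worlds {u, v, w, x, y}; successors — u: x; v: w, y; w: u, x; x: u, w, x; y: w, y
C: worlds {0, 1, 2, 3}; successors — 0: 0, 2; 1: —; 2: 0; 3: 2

The schema corresponds to a generalized confluence (Geach) condition: \forall x \forall y \forall z ((xRy \wedge x R^2 z) \to \exists w (y = w \wedge zRw)).
A: fails — w1Rw0, w1R²w2 but no w with w0=w and w2Rw.
B: fails — vRw, vR²u but no t with w=t and uRt.
C: fails — 0R2, 0R²2 but no w with 2=w and 2Rw.
Valid on no frame.

none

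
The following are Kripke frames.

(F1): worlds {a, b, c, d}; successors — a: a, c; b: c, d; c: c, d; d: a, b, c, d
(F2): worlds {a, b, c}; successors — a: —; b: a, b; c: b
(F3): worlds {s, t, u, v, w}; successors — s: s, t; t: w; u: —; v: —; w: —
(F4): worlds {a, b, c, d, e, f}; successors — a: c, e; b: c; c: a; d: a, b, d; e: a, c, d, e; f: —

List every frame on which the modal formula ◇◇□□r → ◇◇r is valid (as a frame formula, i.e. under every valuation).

The schema corresponds to a generalized confluence (Geach) condition: ∀x ∀y (xR²y → ∃w (yR²w ∧ xR²w)).
(F1): ✓.
(F2): fails — bR²a but no w with aR²w and bR²w.
(F3): fails — sR²t but no w* with tR²w* and sR²w*.
(F4): ✓.

(F1), (F4)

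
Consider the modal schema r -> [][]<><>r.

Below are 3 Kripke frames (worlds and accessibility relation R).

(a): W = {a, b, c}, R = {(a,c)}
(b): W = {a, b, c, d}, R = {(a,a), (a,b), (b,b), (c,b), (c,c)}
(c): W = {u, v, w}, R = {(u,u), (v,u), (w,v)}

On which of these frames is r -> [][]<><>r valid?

The schema corresponds to a generalized confluence (Geach) condition: forall x forall z (x R^2 z -> exists w (x = w & z R^2 w)).
(a): condition met.
(b): fails — aR²b but no w with a=w and bR²w.
(c): fails — vR²u but no t with v=t and uR²t.
Valid on: (a).

(a)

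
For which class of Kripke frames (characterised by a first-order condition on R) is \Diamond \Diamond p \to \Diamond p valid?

Transitivity

Equivalently (dual form): □p → □□p.
Suppose □p→□□p is valid. Take Rxy, Ryz and set V(p)={w : Rxw}. Then □p at x, so □□p at x, so □p at y, so p at z, i.e. Rxz.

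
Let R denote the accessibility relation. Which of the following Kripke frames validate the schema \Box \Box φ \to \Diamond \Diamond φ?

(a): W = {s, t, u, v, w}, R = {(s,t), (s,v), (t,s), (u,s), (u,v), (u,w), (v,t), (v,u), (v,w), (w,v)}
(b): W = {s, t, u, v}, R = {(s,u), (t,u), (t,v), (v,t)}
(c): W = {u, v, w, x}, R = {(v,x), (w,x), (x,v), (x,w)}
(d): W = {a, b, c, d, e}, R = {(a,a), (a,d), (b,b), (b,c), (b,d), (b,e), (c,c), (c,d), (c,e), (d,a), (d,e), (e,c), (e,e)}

(a), (d)

Frame correspondent (Sahlqvist): \forall x \exists w (x R^2 w \wedge x R^2 w) — i.e. a generalized confluence (Geach) condition.
(a): ✓.
(b): fails — at s but no w with sR²w and sR²w.
(c): fails — at u but no t with uR²t and uR²t.
(d): ✓.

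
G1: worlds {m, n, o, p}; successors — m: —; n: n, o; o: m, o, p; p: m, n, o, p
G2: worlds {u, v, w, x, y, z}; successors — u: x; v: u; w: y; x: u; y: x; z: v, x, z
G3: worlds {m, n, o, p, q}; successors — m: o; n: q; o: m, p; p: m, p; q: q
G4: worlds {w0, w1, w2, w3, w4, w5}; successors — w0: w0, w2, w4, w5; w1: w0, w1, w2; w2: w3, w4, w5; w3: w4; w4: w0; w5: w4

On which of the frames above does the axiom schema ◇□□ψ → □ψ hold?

G3

The schema corresponds to a generalized confluence (Geach) condition: ∀x ∀y ∀z ((xRy ∧ xRz) → ∃w (yR²w ∧ z = w)).
G1: fails — oRm, oRm but no w with mR²w and m=w.
G2: fails — wRy, wRy but no t with yR²t and y=t.
G3: ✓.
G4: fails — w0Rw2, w0Rw2 but no w with w2R²w and w2=w.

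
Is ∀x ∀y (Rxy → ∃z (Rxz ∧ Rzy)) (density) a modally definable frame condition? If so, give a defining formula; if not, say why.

Yes — defined by □□r → □r

The condition is density. A defining modal formula is □□r → □r.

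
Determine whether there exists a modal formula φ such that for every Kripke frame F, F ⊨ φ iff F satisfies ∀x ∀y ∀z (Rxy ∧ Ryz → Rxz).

Yes: it is transitivity, defined by the 4 schema □p → □□p.
Suppose □p→□□p is valid. Take Rxy, Ryz and set V(p)={w : Rxw}. Then □p at x, so □□p at x, so □p at y, so p at z, i.e. Rxz.

Yes, by □p → □□p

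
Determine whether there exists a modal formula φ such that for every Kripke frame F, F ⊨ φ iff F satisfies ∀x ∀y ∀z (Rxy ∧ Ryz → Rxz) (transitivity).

Definable; □q → □□q defines it

The condition is transitivity. A defining modal formula is □q → □□q.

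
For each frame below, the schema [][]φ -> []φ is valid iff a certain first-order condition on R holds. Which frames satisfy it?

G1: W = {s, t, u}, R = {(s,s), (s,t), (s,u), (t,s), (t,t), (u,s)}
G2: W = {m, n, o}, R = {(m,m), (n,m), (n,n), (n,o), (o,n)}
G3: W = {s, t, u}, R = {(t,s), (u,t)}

G1, G2

Frame correspondent (Sahlqvist): forall x forall y (Rxy -> exists z (Rxz & Rzy)) — i.e. density.
G1: holds.
G2: holds.
G3: fails — Rts but no z with Rtz and Rzs.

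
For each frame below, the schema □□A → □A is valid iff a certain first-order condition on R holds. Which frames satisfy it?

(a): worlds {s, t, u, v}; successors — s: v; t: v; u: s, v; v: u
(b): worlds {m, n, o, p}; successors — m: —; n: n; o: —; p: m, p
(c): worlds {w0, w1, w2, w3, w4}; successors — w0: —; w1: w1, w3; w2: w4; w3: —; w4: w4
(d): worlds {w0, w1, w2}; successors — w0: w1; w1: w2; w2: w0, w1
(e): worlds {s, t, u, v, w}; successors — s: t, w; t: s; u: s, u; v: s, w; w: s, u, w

(b), (c)

The schema corresponds to density: ∀x ∀y (Rxy → ∃z (Rxz ∧ Rzy)).
(a): fails — Rtv but no z with Rtz and Rzv.
(b): holds.
(c): holds.
(d): fails — Rw1w2 but no z with Rw1z and Rzw2.
(e): fails — Rts but no z with Rtz and Rzs.
Valid on: (b), (c).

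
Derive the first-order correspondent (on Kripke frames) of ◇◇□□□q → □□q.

∀x ∀y ∀z ((xR²y ∧ xR²z) → ∃w (yR³w ∧ z = w))

This is a Sahlqvist (Geach-type) schema ◇^2□^3q → □^2◇^0q.
Minimal-valuation argument: fix x; take any y with xR^2y and any z with xR^2z. Set V(q) to the set of worlds R-reachable from y in exactly 3 steps. Then □^3q holds at y, so the antecedent holds at x; validity forces ◇^0q at z, giving a w with zR^0w and yR^3w.
First-order correspondent: ∀x ∀y ∀z ((xR²y ∧ xR²z) → ∃w (yR³w ∧ z = w)).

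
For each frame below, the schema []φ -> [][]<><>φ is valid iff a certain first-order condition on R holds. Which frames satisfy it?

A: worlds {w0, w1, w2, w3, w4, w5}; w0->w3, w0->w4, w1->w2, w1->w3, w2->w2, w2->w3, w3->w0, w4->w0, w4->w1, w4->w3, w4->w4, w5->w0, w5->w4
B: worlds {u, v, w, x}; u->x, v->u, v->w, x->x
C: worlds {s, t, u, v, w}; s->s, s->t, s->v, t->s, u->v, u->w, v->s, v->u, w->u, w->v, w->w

C

The schema corresponds to a generalized confluence (Geach) condition: forall x forall z (x R^2 z -> exists w (xRw & z R^2 w)).
A: fails — w3R²w3 but no w with w3Rw and w3R²w.
B: fails — vR²x but no t with vRt and xR²t.
C: satisfies the condition.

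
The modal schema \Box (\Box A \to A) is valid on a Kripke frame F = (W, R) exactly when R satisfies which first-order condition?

This is the T□ axiom.
It corresponds to shift-reflexivity: \forall x \forall y (Rxy \to Ryy).

shift-reflexivity: \forall x \forall y (Rxy \to Ryy)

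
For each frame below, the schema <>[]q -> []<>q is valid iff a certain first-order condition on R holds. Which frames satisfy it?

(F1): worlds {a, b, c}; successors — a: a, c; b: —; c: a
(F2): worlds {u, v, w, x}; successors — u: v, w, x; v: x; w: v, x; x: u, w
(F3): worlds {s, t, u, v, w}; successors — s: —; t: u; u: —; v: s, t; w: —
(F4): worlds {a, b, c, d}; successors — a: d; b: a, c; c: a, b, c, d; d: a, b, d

The schema corresponds to convergence: forall x forall y forall z (Rxy & Rxz -> exists w (Ryw & Rzw)).
(F1): ✓.
(F2): fails — Ruv and Rux but v and x have no common successor.
(F3): fails — Rtu and Rtu but u and u have no common successor.
(F4): fails — Rcb and Rca but b and a have no common successor.
Valid on: (F1).

(F1)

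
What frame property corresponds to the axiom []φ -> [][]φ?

transitivity: forall x forall y forall z (Rxy & Ryz -> Rxz)

Suppose □φ→□□φ is valid. Take Rxy, Ryz and set V(φ)={w : Rxw}. Then □φ at x, so □□φ at x, so □φ at y, so φ at z, i.e. Rxz.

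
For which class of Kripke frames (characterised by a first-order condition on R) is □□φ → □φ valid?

density

This is the C4 axiom.
It corresponds to density: ∀x ∀y (Rxy → ∃z (Rxz ∧ Rzy)).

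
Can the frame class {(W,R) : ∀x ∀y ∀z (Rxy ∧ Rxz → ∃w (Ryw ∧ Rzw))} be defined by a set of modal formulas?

Yes, by ◇□r → □◇r

The condition is convergence. A defining modal formula is ◇□r → □◇r.
Suppose ◇□r→□◇r is valid. Take Rxy, Rxz and set V(r)={w : Ryw}. Then □r at y so ◇□r at x, so □◇r at x, so ◇r at z, giving w with Rzw and Ryw.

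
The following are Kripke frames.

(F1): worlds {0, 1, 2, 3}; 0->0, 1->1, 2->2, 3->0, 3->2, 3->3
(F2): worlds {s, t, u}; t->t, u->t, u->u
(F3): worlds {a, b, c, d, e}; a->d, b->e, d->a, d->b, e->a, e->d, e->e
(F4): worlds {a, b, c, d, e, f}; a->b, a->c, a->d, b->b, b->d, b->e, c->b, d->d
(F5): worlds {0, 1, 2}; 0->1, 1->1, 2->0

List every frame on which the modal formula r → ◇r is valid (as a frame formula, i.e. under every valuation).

The schema corresponds to reflexivity: ∀x Rxx.
(F1): satisfies the condition.
(F2): fails — world s does not see itself.
(F3): fails — world a does not see itself.
(F4): fails — world a does not see itself.
(F5): fails — world 0 does not see itself.
Valid on: (F1).

(F1)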